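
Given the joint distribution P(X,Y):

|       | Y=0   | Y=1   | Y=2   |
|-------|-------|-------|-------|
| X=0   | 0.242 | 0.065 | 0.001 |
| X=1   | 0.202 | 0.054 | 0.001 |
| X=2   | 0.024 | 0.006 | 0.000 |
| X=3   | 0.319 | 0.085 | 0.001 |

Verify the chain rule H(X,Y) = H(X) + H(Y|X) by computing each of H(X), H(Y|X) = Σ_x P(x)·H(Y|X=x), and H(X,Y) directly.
H(X) = 1.7069 bits, H(Y|X) = 0.7697 bits, H(X,Y) = 2.4766 bits

Marginal of X (row sums):
  P(X=0) = 0.242 + 0.065 + 0.001 = 0.308
  P(X=1) = 0.202 + 0.054 + 0.001 = 0.257
  P(X=2) = 0.024 + 0.006 + 0.000 = 0.030
  P(X=3) = 0.319 + 0.085 + 0.001 = 0.405
H(X) = -[0.308·log₂(0.308) + 0.257·log₂(0.257) + 0.030·log₂(0.030) + 0.405·log₂(0.405)]
  = 0.52329 + 0.50376 + 0.15177 + 0.52812 = 1.7069 bits

H(Y|X) = Σ_x P(x)·H(Y|X=x):
  X=0: P(X=0) = 0.308, P(Y|X=0) = (11/14, 65/308, 1/308) → H(Y|X=0) = 0.77387
  X=1: P(X=1) = 0.257, P(Y|X=1) = (202/257, 54/257, 1/257) → H(Y|X=1) = 0.77713
  X=2: P(X=2) = 0.030, P(Y|X=2) = (4/5, 1/5, 0) → H(Y|X=2) = 0.72193
  X=3: P(X=3) = 0.405, P(Y|X=3) = (319/405, 17/81, 1/405) → H(Y|X=3) = 0.76535
H(Y|X) = 0.308·0.77387 + 0.257·0.77713 + 0.030·0.72193 + 0.405·0.76535 = 0.7697 bits

H(X,Y) = -Σ_{x,y} P(x,y) log₂ P(x,y). Per-cell terms -P(x,y)·log₂P(x,y):
  X=0: 0.49535, 0.25632, 0.00997
  X=1: 0.46613, 0.22739, 0.00997
  X=2: 0.12914, 0.04428, 0.00000
  X=3: 0.52583, 0.30229, 0.00997
  (cells with P = 0 contribute 0)
Sum of the 12 terms: H(X,Y) = 2.4766 bits

Chain rule check:
  H(X) + H(Y|X) = 1.7069 + 0.7697 = 2.4766 bits
  H(X,Y) = 2.4766 bits
✓ Chain rule verified.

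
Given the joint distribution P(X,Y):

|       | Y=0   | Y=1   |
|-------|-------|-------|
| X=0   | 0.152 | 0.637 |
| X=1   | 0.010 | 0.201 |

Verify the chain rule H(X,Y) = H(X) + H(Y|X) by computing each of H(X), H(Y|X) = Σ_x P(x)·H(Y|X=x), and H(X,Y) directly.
H(X) = 0.7434 bits, H(Y|X) = 0.6159 bits, H(X,Y) = 1.3593 bits

Marginal of X (row sums):
  P(X=0) = 0.152 + 0.637 = 0.789
  P(X=1) = 0.010 + 0.201 = 0.211
H(X) = -[0.789·log₂(0.789) + 0.211·log₂(0.211)]
  = 0.2698 + 0.4736 = 0.7434 bits

H(Y|X) = Σ_x P(x)·H(Y|X=x):
  X=0: P(X=0) = 0.789, P(Y|X=0) = (152/789, 637/789) → H(Y|X=0) = 0.7070
  X=1: P(X=1) = 0.211, P(Y|X=1) = (10/211, 201/211) → H(Y|X=1) = 0.2752
H(Y|X) = 0.789·0.7070 + 0.211·0.2752 = 0.6159 bits

H(X,Y) = -Σ_{x,y} P(x,y) log₂ P(x,y). Per-cell terms -P(x,y)·log₂P(x,y):
  X=0: 0.4131, 0.4145
  X=1: 0.0664, 0.4653
Sum of the 4 terms: H(X,Y) = 1.3593 bits

Chain rule check:
  H(X) + H(Y|X) = 0.7434 + 0.6159 = 1.3593 bits
  H(X,Y) = 1.3593 bits
✓ Chain rule verified.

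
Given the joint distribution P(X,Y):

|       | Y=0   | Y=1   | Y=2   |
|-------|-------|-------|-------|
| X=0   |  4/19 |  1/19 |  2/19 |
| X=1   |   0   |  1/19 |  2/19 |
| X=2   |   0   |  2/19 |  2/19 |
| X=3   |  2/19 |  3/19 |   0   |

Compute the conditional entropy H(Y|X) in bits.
1.1190 bits

H(Y|X) = H(X,Y) - H(X)

H(X,Y) = -Σ_{x,y} P(x,y) log₂ P(x,y). Per-cell terms -P(x,y)·log₂P(x,y):
  X=0: 0.47325, 0.22358, 0.34189
  X=1: 0.00000, 0.22358, 0.34189
  X=2: 0.00000, 0.34189, 0.34189
  X=3: 0.34189, 0.42047, 0.00000
  (cells with P = 0 contribute 0)
Sum of the 12 terms: H(X,Y) = 3.0503 bits

Marginal of X (row sums):
  P(X=0) = 4/19 + 1/19 + 2/19 = 7/19
  P(X=1) = 0 + 1/19 + 2/19 = 3/19
  P(X=2) = 0 + 2/19 + 2/19 = 4/19
  P(X=3) = 2/19 + 3/19 + 0 = 5/19
H(X) = -[(7/19)·log₂(7/19) + (3/19)·log₂(3/19) + (4/19)·log₂(4/19) + (5/19)·log₂(5/19)]
  = 0.53074 + 0.42047 + 0.47325 + 0.50684 = 1.9313 bits

H(Y|X) = H(X,Y) - H(X) = 3.0503 - 1.9313 = 1.1190 bits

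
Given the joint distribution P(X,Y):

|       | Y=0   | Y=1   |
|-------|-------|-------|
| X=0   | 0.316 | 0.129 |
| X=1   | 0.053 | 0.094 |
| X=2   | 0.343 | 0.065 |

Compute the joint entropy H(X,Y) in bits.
2.2374 bits

H(X,Y) = -Σ_{x,y} P(x,y) log₂ P(x,y). Per-cell terms -P(x,y)·log₂P(x,y):
  X=0: 0.5252, 0.3811
  X=1: 0.2246, 0.3207
  X=2: 0.5295, 0.2563
Sum of the 6 terms: H(X,Y) = 2.2374 bits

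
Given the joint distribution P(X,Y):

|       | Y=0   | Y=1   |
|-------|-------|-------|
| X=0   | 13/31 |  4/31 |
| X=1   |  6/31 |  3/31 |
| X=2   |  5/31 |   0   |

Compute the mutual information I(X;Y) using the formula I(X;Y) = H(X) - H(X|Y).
0.0724 bits

I(X;Y) = H(X) - H(X|Y)

Marginal of X (row sums):
  P(X=0) = 13/31 + 4/31 = 17/31
  P(X=1) = 6/31 + 3/31 = 9/31
  P(X=2) = 5/31 + 0 = 5/31
H(X) = -[(17/31)·log₂(17/31) + (9/31)·log₂(9/31) + (5/31)·log₂(5/31)]
  = 0.4753 + 0.5180 + 0.4246 = 1.4179 bits

Marginal of Y (column sums):
  P(Y=0) = 13/31 + 6/31 + 5/31 = 24/31
  P(Y=1) = 4/31 + 3/31 + 0 = 7/31
H(X|Y) = Σ_y P(y)·H(X|Y=y):
  Y=0: P(Y=0) = 24/31, P(X|Y=0) = (13/24, 1/4, 5/24) → H(X|Y=0) = 1.4506
  Y=1: P(Y=1) = 7/31, P(X|Y=1) = (4/7, 3/7, 0) → H(X|Y=1) = 0.9852
H(X|Y) = (24/31)·1.4506 + (7/31)·0.9852 = 1.3455 bits

I(X;Y) = H(X) - H(X|Y) = 1.4179 - 1.3455 = 0.0724 bits

Cross-check via I(X;Y) = H(X) + H(Y) - H(X,Y): computing H(Y) from the column sums and H(X,Y) from the 6 cells in the same way gives H(Y) = 0.7706 bits and H(X,Y) = 2.1161 bits, so
I(X;Y) = 1.4179 + 0.7706 - 2.1161 = 0.0724 bits ✓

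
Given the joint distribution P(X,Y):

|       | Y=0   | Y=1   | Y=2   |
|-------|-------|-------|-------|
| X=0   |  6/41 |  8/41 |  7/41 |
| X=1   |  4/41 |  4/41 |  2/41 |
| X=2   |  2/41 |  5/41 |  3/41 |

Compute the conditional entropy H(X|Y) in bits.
1.4634 bits

H(X|Y) = H(X,Y) - H(Y)

H(X,Y) = -Σ_{x,y} P(x,y) log₂ P(x,y). Per-cell terms -P(x,y)·log₂P(x,y):
  X=0: 0.40574, 0.46001, 0.43540
  X=1: 0.32757, 0.32757, 0.21256
  X=2: 0.21256, 0.37020, 0.27604
Sum of the 9 terms: H(X,Y) = 3.02765 bits

Marginal of Y (column sums):
  P(Y=0) = 6/41 + 4/41 + 2/41 = 12/41
  P(Y=1) = 8/41 + 4/41 + 5/41 = 17/41
  P(Y=2) = 7/41 + 2/41 + 3/41 = 12/41
H(Y) = -[(12/41)·log₂(12/41) + (17/41)·log₂(17/41) + (12/41)·log₂(12/41)]
  = 0.51881 + 0.52662 + 0.51881 = 1.56424 bits

H(X|Y) = H(X,Y) - H(Y) = 3.02765 - 1.56424 = 1.4634 bits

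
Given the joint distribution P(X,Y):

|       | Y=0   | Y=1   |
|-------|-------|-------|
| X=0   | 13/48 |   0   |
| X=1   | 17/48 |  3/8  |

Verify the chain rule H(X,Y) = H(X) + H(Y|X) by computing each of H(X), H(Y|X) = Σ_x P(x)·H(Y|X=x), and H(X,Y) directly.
H(X) = 0.8427 bits, H(Y|X) = 0.7287 bits, H(X,Y) = 1.5714 bits

Marginal of X (row sums):
  P(X=0) = 13/48 + 0 = 13/48
  P(X=1) = 17/48 + 3/8 = 35/48
H(X) = -[(13/48)·log₂(13/48) + (35/48)·log₂(35/48)]
  = 0.5104 + 0.3323 = 0.8427 bits

H(Y|X) = Σ_x P(x)·H(Y|X=x):
  X=0: P(X=0) = 13/48, P(Y|X=0) = (1, 0) → H(Y|X=0) = 0.0000
  X=1: P(X=1) = 35/48, P(Y|X=1) = (17/35, 18/35) → H(Y|X=1) = 0.9994
H(Y|X) = (13/48)·0.0000 + (35/48)·0.9994 = 0.7287 bits

H(X,Y) = -Σ_{x,y} P(x,y) log₂ P(x,y). Per-cell terms -P(x,y)·log₂P(x,y):
  X=0: 0.5104, 0.0000
  X=1: 0.5304, 0.5306
  (cells with P = 0 contribute 0)
Sum of the 4 terms: H(X,Y) = 1.5714 bits

Chain rule check:
  H(X) + H(Y|X) = 0.8427 + 0.7287 = 1.5714 bits
  H(X,Y) = 1.5714 bits
✓ Chain rule verified.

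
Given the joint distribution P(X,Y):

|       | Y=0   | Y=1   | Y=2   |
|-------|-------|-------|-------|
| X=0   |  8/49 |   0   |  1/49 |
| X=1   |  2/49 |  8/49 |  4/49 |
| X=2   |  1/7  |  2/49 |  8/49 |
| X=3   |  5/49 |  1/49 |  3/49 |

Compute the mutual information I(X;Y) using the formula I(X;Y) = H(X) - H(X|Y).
0.3087 bits

I(X;Y) = H(X) - H(X|Y)

Marginal of X (row sums):
  P(X=0) = 8/49 + 0 + 1/49 = 9/49
  P(X=1) = 2/49 + 8/49 + 4/49 = 2/7
  P(X=2) = 1/7 + 2/49 + 8/49 = 17/49
  P(X=3) = 5/49 + 1/49 + 3/49 = 9/49
H(X) = -[(9/49)·log₂(9/49) + (2/7)·log₂(2/7) + (17/49)·log₂(17/49) + (9/49)·log₂(9/49)]
  = 0.4490 + 0.5164 + 0.5299 + 0.4490 = 1.9443 bits

Marginal of Y (column sums):
  P(Y=0) = 8/49 + 2/49 + 1/7 + 5/49 = 22/49
  P(Y=1) = 0 + 8/49 + 2/49 + 1/49 = 11/49
  P(Y=2) = 1/49 + 4/49 + 8/49 + 3/49 = 16/49
H(X|Y) = Σ_y P(y)·H(X|Y=y):
  Y=0: P(Y=0) = 22/49, P(X|Y=0) = (4/11, 1/11, 7/22, 5/22) → H(X|Y=0) = 1.8567
  Y=1: P(Y=1) = 11/49, P(X|Y=1) = (0, 8/11, 2/11, 1/11) → H(X|Y=1) = 1.0958
  Y=2: P(Y=2) = 16/49, P(X|Y=2) = (1/16, 1/4, 1/2, 3/16) → H(X|Y=2) = 1.7028
H(X|Y) = (22/49)·1.8567 + (11/49)·1.0958 + (16/49)·1.7028 = 1.6356 bits

I(X;Y) = H(X) - H(X|Y) = 1.9443 - 1.6356 = 0.3087 bits

Cross-check via I(X;Y) = H(X) + H(Y) - H(X,Y): computing H(Y) from the column sums and H(X,Y) from the 12 cells in the same way gives H(Y) = 1.5298 bits and H(X,Y) = 3.1654 bits, so
I(X;Y) = 1.9443 + 1.5298 - 3.1654 = 0.3087 bits ✓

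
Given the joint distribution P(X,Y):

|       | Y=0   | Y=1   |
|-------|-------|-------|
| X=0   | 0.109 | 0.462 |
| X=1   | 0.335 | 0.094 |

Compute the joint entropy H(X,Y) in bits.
1.7124 bits

H(X,Y) = -Σ_{x,y} P(x,y) log₂ P(x,y). Per-cell terms -P(x,y)·log₂P(x,y):
  X=0: 0.34854, 0.51468
  X=1: 0.52855, 0.32065
Sum of the 4 terms: H(X,Y) = 1.7124 bits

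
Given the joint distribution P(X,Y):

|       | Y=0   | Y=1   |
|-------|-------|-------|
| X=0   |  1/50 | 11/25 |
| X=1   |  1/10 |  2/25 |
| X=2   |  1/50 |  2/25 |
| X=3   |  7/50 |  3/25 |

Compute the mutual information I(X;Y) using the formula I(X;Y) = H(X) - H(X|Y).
0.2273 bits

I(X;Y) = H(X) - H(X|Y)

Marginal of X (row sums):
  P(X=0) = 1/50 + 11/25 = 23/50
  P(X=1) = 1/10 + 2/25 = 9/50
  P(X=2) = 1/50 + 2/25 = 1/10
  P(X=3) = 7/50 + 3/25 = 13/50
H(X) = -[(23/50)·log₂(23/50) + (9/50)·log₂(9/50) + (1/10)·log₂(1/10) + (13/50)·log₂(13/50)]
  = 0.5153 + 0.4453 + 0.3322 + 0.5053 = 1.7981 bits

Marginal of Y (column sums):
  P(Y=0) = 1/50 + 1/10 + 1/50 + 7/50 = 7/25
  P(Y=1) = 11/25 + 2/25 + 2/25 + 3/25 = 18/25
H(X|Y) = Σ_y P(y)·H(X|Y=y):
  Y=0: P(Y=0) = 7/25, P(X|Y=0) = (1/14, 5/14, 1/14, 1/2) → H(X|Y=0) = 1.5744
  Y=1: P(Y=1) = 18/25, P(X|Y=1) = (11/18, 1/9, 1/9, 1/6) → H(X|Y=1) = 1.5694
H(X|Y) = (7/25)·1.5744 + (18/25)·1.5694 = 1.5708 bits

I(X;Y) = H(X) - H(X|Y) = 1.7981 - 1.5708 = 0.2273 bits

Cross-check via I(X;Y) = H(X) + H(Y) - H(X,Y): computing H(Y) from the column sums and H(X,Y) from the 8 cells in the same way gives H(Y) = 0.8555 bits and H(X,Y) = 2.4263 bits, so
I(X;Y) = 1.7981 + 0.8555 - 2.4263 = 0.2273 bits ✓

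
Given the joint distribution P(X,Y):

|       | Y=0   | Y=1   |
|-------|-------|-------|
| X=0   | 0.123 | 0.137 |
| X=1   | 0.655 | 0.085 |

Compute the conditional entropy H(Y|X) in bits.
0.6401 bits

H(Y|X) = H(X,Y) - H(X)

H(X,Y) = -Σ_{x,y} P(x,y) log₂ P(x,y). Per-cell terms -P(x,y)·log₂P(x,y):
  X=0: 0.371862, 0.392882
  X=1: 0.399834, 0.302293
Sum of the 4 terms: H(X,Y) = 1.46687 bits

Marginal of X (row sums):
  P(X=0) = 0.123 + 0.137 = 0.260
  P(X=1) = 0.655 + 0.085 = 0.740
H(X) = -[0.260·log₂(0.260) + 0.740·log₂(0.740)]
  = 0.505288 + 0.321458 = 0.82675 bits

H(Y|X) = H(X,Y) - H(X) = 1.46687 - 0.82675 = 0.6401 bits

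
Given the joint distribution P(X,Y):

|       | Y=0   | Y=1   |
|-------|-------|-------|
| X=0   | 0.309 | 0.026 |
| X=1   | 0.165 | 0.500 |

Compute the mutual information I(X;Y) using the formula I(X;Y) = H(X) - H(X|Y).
0.3286 bits

I(X;Y) = H(X) - H(X|Y)

Marginal of X (row sums):
  P(X=0) = 0.309 + 0.026 = 0.335
  P(X=1) = 0.165 + 0.500 = 0.665
H(X) = -[0.335·log₂(0.335) + 0.665·log₂(0.665)]
  = 0.52855 + 0.39140 = 0.91995 bits

Marginal of Y (column sums):
  P(Y=0) = 0.309 + 0.165 = 0.474
  P(Y=1) = 0.026 + 0.500 = 0.526
H(X|Y) = Σ_y P(y)·H(X|Y=y):
  Y=0: P(Y=0) = 0.474, P(X|Y=0) = (103/158, 55/158) → H(X|Y=0) = 0.93236
  Y=1: P(Y=1) = 0.526, P(X|Y=1) = (13/263, 250/263) → H(X|Y=1) = 0.28397
H(X|Y) = 0.474·0.93236 + 0.526·0.28397 = 0.59131 bits

I(X;Y) = H(X) - H(X|Y) = 0.91995 - 0.59131 = 0.3286 bits

Cross-check via I(X;Y) = H(X) + H(Y) - H(X,Y): computing H(Y) from the column sums and H(X,Y) from the 4 cells in the same way gives H(Y) = 0.99805 bits and H(X,Y) = 1.58936 bits, so
I(X;Y) = 0.91995 + 0.99805 - 1.58936 = 0.3286 bits ✓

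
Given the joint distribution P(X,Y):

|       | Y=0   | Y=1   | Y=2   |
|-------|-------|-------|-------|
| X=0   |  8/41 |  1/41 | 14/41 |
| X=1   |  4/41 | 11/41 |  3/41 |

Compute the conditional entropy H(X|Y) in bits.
0.6686 bits

H(X|Y) = H(X,Y) - H(Y)

H(X,Y) = -Σ_{x,y} P(x,y) log₂ P(x,y). Per-cell terms -P(x,y)·log₂P(x,y):
  X=0: 0.46001, 0.13067, 0.52934
  X=1: 0.32757, 0.50925, 0.27604
Sum of the 6 terms: H(X,Y) = 2.23288 bits

Marginal of Y (column sums):
  P(Y=0) = 8/41 + 4/41 = 12/41
  P(Y=1) = 1/41 + 11/41 = 12/41
  P(Y=2) = 14/41 + 3/41 = 17/41
H(Y) = -[(12/41)·log₂(12/41) + (12/41)·log₂(12/41) + (17/41)·log₂(17/41)]
  = 0.51881 + 0.51881 + 0.52662 = 1.56424 bits

H(X|Y) = H(X,Y) - H(Y) = 2.23288 - 1.56424 = 0.6686 bits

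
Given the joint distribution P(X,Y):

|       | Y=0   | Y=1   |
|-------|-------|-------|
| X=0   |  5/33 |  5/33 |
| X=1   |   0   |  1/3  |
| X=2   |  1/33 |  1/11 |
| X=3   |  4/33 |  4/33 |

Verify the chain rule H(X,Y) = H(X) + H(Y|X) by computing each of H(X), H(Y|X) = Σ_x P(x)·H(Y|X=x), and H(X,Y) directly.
H(X) = 1.9149 bits, H(Y|X) = 0.6438 bits, H(X,Y) = 2.5587 bits

Marginal of X (row sums):
  P(X=0) = 5/33 + 5/33 = 10/33
  P(X=1) = 0 + 1/3 = 1/3
  P(X=2) = 1/33 + 1/11 = 4/33
  P(X=3) = 4/33 + 4/33 = 8/33
H(X) = -[(10/33)·log₂(10/33) + (1/3)·log₂(1/3) + (4/33)·log₂(4/33) + (8/33)·log₂(8/33)]
  = 0.5220 + 0.5283 + 0.3690 + 0.4956 = 1.9149 bits

H(Y|X) = Σ_x P(x)·H(Y|X=x):
  X=0: P(X=0) = 10/33, P(Y|X=0) = (1/2, 1/2) → H(Y|X=0) = 1.0000
  X=1: P(X=1) = 1/3, P(Y|X=1) = (0, 1) → H(Y|X=1) = 0.0000
  X=2: P(X=2) = 4/33, P(Y|X=2) = (1/4, 3/4) → H(Y|X=2) = 0.8113
  X=3: P(X=3) = 8/33, P(Y|X=3) = (1/2, 1/2) → H(Y|X=3) = 1.0000
H(Y|X) = (10/33)·1.0000 + (1/3)·0.0000 + (4/33)·0.8113 + (8/33)·1.0000 = 0.6438 bits

H(X,Y) = -Σ_{x,y} P(x,y) log₂ P(x,y). Per-cell terms -P(x,y)·log₂P(x,y):
  X=0: 0.4125, 0.4125
  X=1: 0.0000, 0.5283
  X=2: 0.1529, 0.3145
  X=3: 0.3690, 0.3690
  (cells with P = 0 contribute 0)
Sum of the 8 terms: H(X,Y) = 2.5587 bits

Chain rule check:
  H(X) + H(Y|X) = 1.9149 + 0.6438 = 2.5587 bits
  H(X,Y) = 2.5587 bits
✓ Chain rule verified.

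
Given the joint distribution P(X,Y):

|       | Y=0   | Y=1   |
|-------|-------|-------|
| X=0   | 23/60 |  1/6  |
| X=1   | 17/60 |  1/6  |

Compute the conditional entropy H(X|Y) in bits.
0.9891 bits

H(X|Y) = H(X,Y) - H(Y)

H(X,Y) = -Σ_{x,y} P(x,y) log₂ P(x,y). Per-cell terms -P(x,y)·log₂P(x,y):
  X=0: 0.5303, 0.4308
  X=1: 0.5155, 0.4308
Sum of the 4 terms: H(X,Y) = 1.9074 bits

Marginal of Y (column sums):
  P(Y=0) = 23/60 + 17/60 = 2/3
  P(Y=1) = 1/6 + 1/6 = 1/3
H(Y) = -[(2/3)·log₂(2/3) + (1/3)·log₂(1/3)]
  = 0.3900 + 0.5283 = 0.9183 bits

H(X|Y) = H(X,Y) - H(Y) = 1.9074 - 0.9183 = 0.9891 bits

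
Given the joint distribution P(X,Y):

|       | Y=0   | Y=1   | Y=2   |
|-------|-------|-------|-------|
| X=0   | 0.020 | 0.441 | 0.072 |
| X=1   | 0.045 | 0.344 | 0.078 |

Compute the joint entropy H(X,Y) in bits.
1.9251 bits

H(X,Y) = -Σ_{x,y} P(x,y) log₂ P(x,y). Per-cell terms -P(x,y)·log₂P(x,y):
  X=0: 0.1129, 0.5209, 0.2733
  X=1: 0.2013, 0.5296, 0.2871
Sum of the 6 terms: H(X,Y) = 1.9251 bits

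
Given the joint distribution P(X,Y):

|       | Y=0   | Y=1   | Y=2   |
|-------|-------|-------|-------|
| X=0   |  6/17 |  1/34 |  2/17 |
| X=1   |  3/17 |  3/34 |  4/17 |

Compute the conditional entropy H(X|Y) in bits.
0.9057 bits

H(X|Y) = H(X,Y) - H(Y)

H(X,Y) = -Σ_{x,y} P(x,y) log₂ P(x,y). Per-cell terms -P(x,y)·log₂P(x,y):
  X=0: 0.53029, 0.14963, 0.36323
  X=1: 0.44162, 0.30904, 0.49117
Sum of the 6 terms: H(X,Y) = 2.2850 bits

Marginal of Y (column sums):
  P(Y=0) = 6/17 + 3/17 = 9/17
  P(Y=1) = 1/34 + 3/34 = 2/17
  P(Y=2) = 2/17 + 4/17 = 6/17
H(Y) = -[(9/17)·log₂(9/17) + (2/17)·log₂(2/17) + (6/17)·log₂(6/17)]
  = 0.48576 + 0.36323 + 0.53029 = 1.3793 bits

H(X|Y) = H(X,Y) - H(Y) = 2.2850 - 1.3793 = 0.9057 bits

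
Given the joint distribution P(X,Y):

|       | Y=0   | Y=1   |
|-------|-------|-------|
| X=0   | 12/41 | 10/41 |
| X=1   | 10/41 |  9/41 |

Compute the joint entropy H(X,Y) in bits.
1.9920 bits

H(X,Y) = -Σ_{x,y} P(x,y) log₂ P(x,y). Per-cell terms -P(x,y)·log₂P(x,y):
  X=0: 0.5188, 0.4965
  X=1: 0.4965, 0.4802
Sum of the 4 terms: H(X,Y) = 1.9920 bits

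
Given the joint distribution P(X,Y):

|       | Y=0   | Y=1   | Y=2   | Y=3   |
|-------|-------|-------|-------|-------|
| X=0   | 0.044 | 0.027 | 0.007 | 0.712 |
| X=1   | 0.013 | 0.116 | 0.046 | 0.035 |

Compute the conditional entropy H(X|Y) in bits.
0.3778 bits

H(X|Y) = H(X,Y) - H(Y)

H(X,Y) = -Σ_{x,y} P(x,y) log₂ P(x,y). Per-cell terms -P(x,y)·log₂P(x,y):
  X=0: 0.19828, 0.14069, 0.05011, 0.34892
  X=1: 0.08145, 0.36051, 0.20434, 0.16928
Sum of the 8 terms: H(X,Y) = 1.5536 bits

Marginal of Y (column sums):
  P(Y=0) = 0.044 + 0.013 = 0.057
  P(Y=1) = 0.027 + 0.116 = 0.143
  P(Y=2) = 0.007 + 0.046 = 0.053
  P(Y=3) = 0.712 + 0.035 = 0.747
H(Y) = -[0.057·log₂(0.057) + 0.143·log₂(0.143) + 0.053·log₂(0.053) + 0.747·log₂(0.747)]
  = 0.23557 + 0.40125 + 0.22461 + 0.31435 = 1.1758 bits

H(X|Y) = H(X,Y) - H(Y) = 1.5536 - 1.1758 = 0.3778 bits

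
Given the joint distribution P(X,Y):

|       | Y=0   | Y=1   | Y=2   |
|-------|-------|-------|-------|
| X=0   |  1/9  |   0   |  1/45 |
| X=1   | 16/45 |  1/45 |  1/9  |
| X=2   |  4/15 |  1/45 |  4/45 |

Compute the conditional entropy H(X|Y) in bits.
1.4099 bits

H(X|Y) = H(X,Y) - H(Y)

H(X,Y) = -Σ_{x,y} P(x,y) log₂ P(x,y). Per-cell terms -P(x,y)·log₂P(x,y):
  X=0: 0.35221, 0.00000, 0.12204
  X=1: 0.53044, 0.12204, 0.35221
  X=2: 0.50850, 0.12204, 0.31039
  (cells with P = 0 contribute 0)
Sum of the 9 terms: H(X,Y) = 2.4199 bits

Marginal of Y (column sums):
  P(Y=0) = 1/9 + 16/45 + 4/15 = 11/15
  P(Y=1) = 0 + 1/45 + 1/45 = 2/45
  P(Y=2) = 1/45 + 1/9 + 4/45 = 2/9
H(Y) = -[(11/15)·log₂(11/15) + (2/45)·log₂(2/45) + (2/9)·log₂(2/9)]
  = 0.32814 + 0.19964 + 0.48221 = 1.0100 bits

H(X|Y) = H(X,Y) - H(Y) = 2.4199 - 1.0100 = 1.4099 bits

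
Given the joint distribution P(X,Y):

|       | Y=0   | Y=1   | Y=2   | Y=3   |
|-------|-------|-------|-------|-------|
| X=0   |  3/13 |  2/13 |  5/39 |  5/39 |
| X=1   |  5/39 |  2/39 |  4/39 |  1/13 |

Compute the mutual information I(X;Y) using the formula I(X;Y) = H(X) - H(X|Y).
0.0134 bits

I(X;Y) = H(X) - H(X|Y)

Marginal of X (row sums):
  P(X=0) = 3/13 + 2/13 + 5/39 + 5/39 = 25/39
  P(X=1) = 5/39 + 2/39 + 4/39 + 1/13 = 14/39
H(X) = -[(25/39)·log₂(25/39) + (14/39)·log₂(14/39)]
  = 0.41125 + 0.53058 = 0.9418 bits

Marginal of Y (column sums):
  P(Y=0) = 3/13 + 5/39 = 14/39
  P(Y=1) = 2/13 + 2/39 = 8/39
  P(Y=2) = 5/39 + 4/39 = 3/13
  P(Y=3) = 5/39 + 1/13 = 8/39
H(X|Y) = Σ_y P(y)·H(X|Y=y):
  Y=0: P(Y=0) = 14/39, P(X|Y=0) = (9/14, 5/14) → H(X|Y=0) = 0.94029
  Y=1: P(Y=1) = 8/39, P(X|Y=1) = (3/4, 1/4) → H(X|Y=1) = 0.81128
  Y=2: P(Y=2) = 3/13, P(X|Y=2) = (5/9, 4/9) → H(X|Y=2) = 0.99108
  Y=3: P(Y=3) = 8/39, P(X|Y=3) = (5/8, 3/8) → H(X|Y=3) = 0.95443
H(X|Y) = (14/39)·0.94029 + (8/39)·0.81128 + (3/13)·0.99108 + (8/39)·0.95443 = 0.9284 bits

I(X;Y) = H(X) - H(X|Y) = 0.9418 - 0.9284 = 0.0134 bits

Cross-check via I(X;Y) = H(X) + H(Y) - H(X,Y): computing H(Y) from the column sums and H(X,Y) from the 8 cells in the same way gives H(Y) = 1.9564 bits and H(X,Y) = 2.8848 bits, so
I(X;Y) = 0.9418 + 1.9564 - 2.8848 = 0.0134 bits ✓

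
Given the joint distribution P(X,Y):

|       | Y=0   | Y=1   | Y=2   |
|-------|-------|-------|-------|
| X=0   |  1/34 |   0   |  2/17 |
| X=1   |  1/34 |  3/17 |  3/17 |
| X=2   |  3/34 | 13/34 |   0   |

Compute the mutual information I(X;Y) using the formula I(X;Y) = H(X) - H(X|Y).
0.4588 bits

I(X;Y) = H(X) - H(X|Y)

Marginal of X (row sums):
  P(X=0) = 1/34 + 0 + 2/17 = 5/34
  P(X=1) = 1/34 + 3/17 + 3/17 = 13/34
  P(X=2) = 3/34 + 13/34 + 0 = 8/17
H(X) = -[(5/34)·log₂(5/34) + (13/34)·log₂(13/34) + (8/17)·log₂(8/17)]
  = 0.40670 + 0.53033 + 0.51175 = 1.4488 bits

Marginal of Y (column sums):
  P(Y=0) = 1/34 + 1/34 + 3/34 = 5/34
  P(Y=1) = 0 + 3/17 + 13/34 = 19/34
  P(Y=2) = 2/17 + 3/17 + 0 = 5/17
H(X|Y) = Σ_y P(y)·H(X|Y=y):
  Y=0: P(Y=0) = 5/34, P(X|Y=0) = (1/5, 1/5, 3/5) → H(X|Y=0) = 1.37095
  Y=1: P(Y=1) = 19/34, P(X|Y=1) = (0, 6/19, 13/19) → H(X|Y=1) = 0.89974
  Y=2: P(Y=2) = 5/17, P(X|Y=2) = (2/5, 3/5, 0) → H(X|Y=2) = 0.97095
H(X|Y) = (5/34)·1.37095 + (19/34)·0.89974 + (5/17)·0.97095 = 0.9900 bits

I(X;Y) = H(X) - H(X|Y) = 1.4488 - 0.9900 = 0.4588 bits

Cross-check via I(X;Y) = H(X) + H(Y) - H(X,Y): computing H(Y) from the column sums and H(X,Y) from the 9 cells in the same way gives H(Y) = 1.3951 bits and H(X,Y) = 2.3851 bits, so
I(X;Y) = 1.4488 + 1.3951 - 2.3851 = 0.4588 bits ✓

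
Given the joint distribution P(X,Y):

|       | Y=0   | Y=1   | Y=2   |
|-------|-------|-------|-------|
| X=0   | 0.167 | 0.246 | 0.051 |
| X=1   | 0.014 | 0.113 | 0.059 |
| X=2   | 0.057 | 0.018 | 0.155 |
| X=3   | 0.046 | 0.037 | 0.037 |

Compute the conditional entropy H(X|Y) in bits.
1.5794 bits

H(X|Y) = H(X,Y) - H(Y)

H(X,Y) = -Σ_{x,y} P(x,y) log₂ P(x,y). Per-cell terms -P(x,y)·log₂P(x,y):
  X=0: 0.4312, 0.4977, 0.2190
  X=1: 0.0862, 0.3555, 0.2409
  X=2: 0.2356, 0.1043, 0.4169
  X=3: 0.2043, 0.1760, 0.1760
Sum of the 12 terms: H(X,Y) = 3.1436 bits

Marginal of Y (column sums):
  P(Y=0) = 0.167 + 0.014 + 0.057 + 0.046 = 0.284
  P(Y=1) = 0.246 + 0.113 + 0.018 + 0.037 = 0.414
  P(Y=2) = 0.051 + 0.059 + 0.155 + 0.037 = 0.302
H(Y) = -[0.284·log₂(0.284) + 0.414·log₂(0.414) + 0.302·log₂(0.302)]
  = 0.5158 + 0.5267 + 0.5217 = 1.5642 bits

H(X|Y) = H(X,Y) - H(Y) = 3.1436 - 1.5642 = 1.5794 bits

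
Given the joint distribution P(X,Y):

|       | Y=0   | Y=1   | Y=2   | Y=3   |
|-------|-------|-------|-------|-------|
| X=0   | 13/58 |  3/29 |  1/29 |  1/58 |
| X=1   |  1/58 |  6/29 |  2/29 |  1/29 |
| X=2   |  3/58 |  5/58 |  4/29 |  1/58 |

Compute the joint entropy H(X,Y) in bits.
3.1166 bits

H(X,Y) = -Σ_{x,y} P(x,y) log₂ P(x,y). Per-cell terms -P(x,y)·log₂P(x,y):
  X=0: 0.4836, 0.3386, 0.1675, 0.1010
  X=1: 0.1010, 0.4703, 0.2661, 0.1675
  X=2: 0.2210, 0.3048, 0.3942, 0.1010
Sum of the 12 terms: H(X,Y) = 3.1166 bits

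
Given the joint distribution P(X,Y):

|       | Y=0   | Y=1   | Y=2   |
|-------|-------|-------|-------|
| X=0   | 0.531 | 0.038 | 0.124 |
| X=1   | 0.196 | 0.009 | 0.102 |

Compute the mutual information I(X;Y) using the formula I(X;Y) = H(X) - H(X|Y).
0.0208 bits

I(X;Y) = H(X) - H(X|Y)

Marginal of X (row sums):
  P(X=0) = 0.531 + 0.038 + 0.124 = 0.693
  P(X=1) = 0.196 + 0.009 + 0.102 = 0.307
H(X) = -[0.693·log₂(0.693) + 0.307·log₂(0.307)]
  = 0.36665 + 0.52303 = 0.8897 bits

Marginal of Y (column sums):
  P(Y=0) = 0.531 + 0.196 = 0.727
  P(Y=1) = 0.038 + 0.009 = 0.047
  P(Y=2) = 0.124 + 0.102 = 0.226
H(X|Y) = Σ_y P(y)·H(X|Y=y):
  Y=0: P(Y=0) = 0.727, P(X|Y=0) = (531/727, 196/727) → H(X|Y=0) = 0.84089
  Y=1: P(Y=1) = 0.047, P(X|Y=1) = (38/47, 9/47) → H(X|Y=1) = 0.70458
  Y=2: P(Y=2) = 0.226, P(X|Y=2) = (62/113, 51/113) → H(X|Y=2) = 0.99315
H(X|Y) = 0.727·0.84089 + 0.047·0.70458 + 0.226·0.99315 = 0.8689 bits

I(X;Y) = H(X) - H(X|Y) = 0.8897 - 0.8689 = 0.0208 bits

Cross-check via I(X;Y) = H(X) + H(Y) - H(X,Y): computing H(Y) from the column sums and H(X,Y) from the 6 cells in the same way gives H(Y) = 1.0266 bits and H(X,Y) = 1.8955 bits, so
I(X;Y) = 0.8897 + 1.0266 - 1.8955 = 0.0208 bits ✓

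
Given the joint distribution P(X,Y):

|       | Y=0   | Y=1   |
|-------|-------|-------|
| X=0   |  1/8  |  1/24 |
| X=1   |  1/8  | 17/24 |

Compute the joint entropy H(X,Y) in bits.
1.2934 bits

H(X,Y) = -Σ_{x,y} P(x,y) log₂ P(x,y). Per-cell terms -P(x,y)·log₂P(x,y):
  X=0: 0.3750, 0.1910
  X=1: 0.3750, 0.3524
Sum of the 4 terms: H(X,Y) = 1.2934 bits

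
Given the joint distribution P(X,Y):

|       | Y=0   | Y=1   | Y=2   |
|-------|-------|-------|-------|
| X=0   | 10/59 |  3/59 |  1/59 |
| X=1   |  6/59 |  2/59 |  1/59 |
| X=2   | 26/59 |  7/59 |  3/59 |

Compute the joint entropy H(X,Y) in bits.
2.4572 bits

H(X,Y) = -Σ_{x,y} P(x,y) log₂ P(x,y). Per-cell terms -P(x,y)·log₂P(x,y):
  X=0: 0.4340, 0.2185, 0.0997
  X=1: 0.3354, 0.1655, 0.0997
  X=2: 0.5210, 0.3649, 0.2185
Sum of the 9 terms: H(X,Y) = 2.4572 bits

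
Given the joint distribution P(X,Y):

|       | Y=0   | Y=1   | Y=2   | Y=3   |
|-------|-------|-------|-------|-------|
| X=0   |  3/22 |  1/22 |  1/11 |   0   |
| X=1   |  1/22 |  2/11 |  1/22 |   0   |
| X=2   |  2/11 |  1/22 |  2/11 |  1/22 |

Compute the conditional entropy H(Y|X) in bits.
1.5220 bits

H(Y|X) = H(X,Y) - H(X)

H(X,Y) = -Σ_{x,y} P(x,y) log₂ P(x,y). Per-cell terms -P(x,y)·log₂P(x,y):
  X=0: 0.39197, 0.20270, 0.31449, 0.00000
  X=1: 0.20270, 0.44717, 0.20270, 0.00000
  X=2: 0.44717, 0.20270, 0.44717, 0.20270
  (cells with P = 0 contribute 0)
Sum of the 12 terms: H(X,Y) = 3.0615 bits

Marginal of X (row sums):
  P(X=0) = 3/22 + 1/22 + 1/11 + 0 = 3/11
  P(X=1) = 1/22 + 2/11 + 1/22 + 0 = 3/11
  P(X=2) = 2/11 + 1/22 + 2/11 + 1/22 = 5/11
H(X) = -[(3/11)·log₂(3/11) + (3/11)·log₂(3/11) + (5/11)·log₂(5/11)]
  = 0.51122 + 0.51122 + 0.51705 = 1.5395 bits

H(Y|X) = H(X,Y) - H(X) = 3.0615 - 1.5395 = 1.5220 bits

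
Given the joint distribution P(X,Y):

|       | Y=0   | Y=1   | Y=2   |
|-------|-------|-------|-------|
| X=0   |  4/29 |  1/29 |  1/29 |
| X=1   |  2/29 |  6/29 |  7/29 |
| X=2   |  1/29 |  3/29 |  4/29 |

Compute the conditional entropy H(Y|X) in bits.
1.3861 bits

H(Y|X) = H(X,Y) - H(X)

H(X,Y) = -Σ_{x,y} P(x,y) log₂ P(x,y). Per-cell terms -P(x,y)·log₂P(x,y):
  X=0: 0.39420, 0.16752, 0.16752
  X=1: 0.26607, 0.47028, 0.49498
  X=2: 0.16752, 0.33859, 0.39420
Sum of the 9 terms: H(X,Y) = 2.8609 bits

Marginal of X (row sums):
  P(X=0) = 4/29 + 1/29 + 1/29 = 6/29
  P(X=1) = 2/29 + 6/29 + 7/29 = 15/29
  P(X=2) = 1/29 + 3/29 + 4/29 = 8/29
H(X) = -[(6/29)·log₂(6/29) + (15/29)·log₂(15/29) + (8/29)·log₂(8/29)]
  = 0.47028 + 0.49194 + 0.51255 = 1.4748 bits

H(Y|X) = H(X,Y) - H(X) = 2.8609 - 1.4748 = 1.3861 bits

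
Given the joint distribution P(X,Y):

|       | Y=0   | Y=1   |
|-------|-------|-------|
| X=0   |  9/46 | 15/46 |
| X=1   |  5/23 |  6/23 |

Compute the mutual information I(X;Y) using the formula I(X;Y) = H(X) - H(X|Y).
0.0047 bits

I(X;Y) = H(X) - H(X|Y)

Marginal of X (row sums):
  P(X=0) = 9/46 + 15/46 = 12/23
  P(X=1) = 5/23 + 6/23 = 11/23
H(X) = -[(12/23)·log₂(12/23) + (11/23)·log₂(11/23)]
  = 0.48970 + 0.50893 = 0.9986 bits

Marginal of Y (column sums):
  P(Y=0) = 9/46 + 5/23 = 19/46
  P(Y=1) = 15/46 + 6/23 = 27/46
H(X|Y) = Σ_y P(y)·H(X|Y=y):
  Y=0: P(Y=0) = 19/46, P(X|Y=0) = (9/19, 10/19) → H(X|Y=0) = 0.99800
  Y=1: P(Y=1) = 27/46, P(X|Y=1) = (5/9, 4/9) → H(X|Y=1) = 0.99108
H(X|Y) = (19/46)·0.99800 + (27/46)·0.99108 = 0.9939 bits

I(X;Y) = H(X) - H(X|Y) = 0.9986 - 0.9939 = 0.0047 bits

Cross-check via I(X;Y) = H(X) + H(Y) - H(X,Y): computing H(Y) from the column sums and H(X,Y) from the 4 cells in the same way gives H(Y) = 0.9781 bits and H(X,Y) = 1.9720 bits, so
I(X;Y) = 0.9986 + 0.9781 - 1.9720 = 0.0047 bits ✓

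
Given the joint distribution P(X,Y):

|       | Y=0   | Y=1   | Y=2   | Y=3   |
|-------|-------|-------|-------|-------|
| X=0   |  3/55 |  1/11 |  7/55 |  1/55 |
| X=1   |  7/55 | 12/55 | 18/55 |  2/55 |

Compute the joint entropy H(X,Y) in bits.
2.5860 bits

H(X,Y) = -Σ_{x,y} P(x,y) log₂ P(x,y). Per-cell terms -P(x,y)·log₂P(x,y):
  X=0: 0.2289, 0.3145, 0.3785, 0.1051
  X=1: 0.3785, 0.4792, 0.5274, 0.1739
Sum of the 8 terms: H(X,Y) = 2.5860 bits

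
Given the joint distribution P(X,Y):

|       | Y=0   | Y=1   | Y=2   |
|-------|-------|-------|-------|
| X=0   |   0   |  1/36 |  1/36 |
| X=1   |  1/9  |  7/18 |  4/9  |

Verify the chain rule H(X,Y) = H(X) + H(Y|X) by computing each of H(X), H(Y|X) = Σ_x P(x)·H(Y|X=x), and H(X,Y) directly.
H(X) = 0.3095 bits, H(Y|X) = 1.3797 bits, H(X,Y) = 1.6893 bits

Marginal of X (row sums):
  P(X=0) = 0 + 1/36 + 1/36 = 1/18
  P(X=1) = 1/9 + 7/18 + 4/9 = 17/18
H(X) = -[(1/18)·log₂(1/18) + (17/18)·log₂(17/18)]
  = 0.23166 + 0.07788 = 0.3095 bits

H(Y|X) = Σ_x P(x)·H(Y|X=x):
  X=0: P(X=0) = 1/18, P(Y|X=0) = (0, 1/2, 1/2) → H(Y|X=0) = 1.00000
  X=1: P(X=1) = 17/18, P(Y|X=1) = (2/17, 7/17, 8/17) → H(Y|X=1) = 1.40208
H(Y|X) = (1/18)·1.00000 + (17/18)·1.40208 = 1.3797 bits

H(X,Y) = -Σ_{x,y} P(x,y) log₂ P(x,y). Per-cell terms -P(x,y)·log₂P(x,y):
  X=0: 0.00000, 0.14361, 0.14361
  X=1: 0.35221, 0.52989, 0.51997
  (cells with P = 0 contribute 0)
Sum of the 6 terms: H(X,Y) = 1.6893 bits

Chain rule check:
  H(X) + H(Y|X) = 0.3095 + 1.3797 = 1.6892 bits
  H(X,Y) = 1.6893 bits
✓ Chain rule verified (Δ = 0.0001 is 4-dp rounding noise: each of the three values was rounded independently).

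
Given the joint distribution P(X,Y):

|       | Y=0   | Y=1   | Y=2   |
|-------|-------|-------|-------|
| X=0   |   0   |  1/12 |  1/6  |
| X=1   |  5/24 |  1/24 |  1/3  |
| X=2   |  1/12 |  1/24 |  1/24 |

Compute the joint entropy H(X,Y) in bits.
2.6012 bits

H(X,Y) = -Σ_{x,y} P(x,y) log₂ P(x,y). Per-cell terms -P(x,y)·log₂P(x,y):
  X=0: 0.00000, 0.29875, 0.43083
  X=1: 0.47147, 0.19104, 0.52832
  X=2: 0.29875, 0.19104, 0.19104
  (cells with P = 0 contribute 0)
Sum of the 9 terms: H(X,Y) = 2.6012 bits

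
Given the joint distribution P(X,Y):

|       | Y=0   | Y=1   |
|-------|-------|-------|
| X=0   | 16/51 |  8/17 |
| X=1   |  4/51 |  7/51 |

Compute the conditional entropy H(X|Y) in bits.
0.7515 bits

H(X|Y) = H(X,Y) - H(Y)

H(X,Y) = -Σ_{x,y} P(x,y) log₂ P(x,y). Per-cell terms -P(x,y)·log₂P(x,y):
  X=0: 0.52468, 0.51175
  X=1: 0.28803, 0.39324
Sum of the 4 terms: H(X,Y) = 1.7177 bits

Marginal of Y (column sums):
  P(Y=0) = 16/51 + 4/51 = 20/51
  P(Y=1) = 8/17 + 7/51 = 31/51
H(Y) = -[(20/51)·log₂(20/51) + (31/51)·log₂(31/51)]
  = 0.52961 + 0.43657 = 0.9662 bits

H(X|Y) = H(X,Y) - H(Y) = 1.7177 - 0.9662 = 0.7515 bits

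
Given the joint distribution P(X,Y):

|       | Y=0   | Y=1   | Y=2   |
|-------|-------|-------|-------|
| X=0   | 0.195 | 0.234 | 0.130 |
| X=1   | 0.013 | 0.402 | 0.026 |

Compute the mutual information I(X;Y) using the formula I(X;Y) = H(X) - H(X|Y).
0.2148 bits

I(X;Y) = H(X) - H(X|Y)

Marginal of X (row sums):
  P(X=0) = 0.195 + 0.234 + 0.130 = 0.559
  P(X=1) = 0.013 + 0.402 + 0.026 = 0.441
H(X) = -[0.559·log₂(0.559) + 0.441·log₂(0.441)]
  = 0.469046 + 0.520887 = 0.98993 bits

Marginal of Y (column sums):
  P(Y=0) = 0.195 + 0.013 = 0.208
  P(Y=1) = 0.234 + 0.402 = 0.636
  P(Y=2) = 0.130 + 0.026 = 0.156
H(X|Y) = Σ_y P(y)·H(X|Y=y):
  Y=0: P(Y=0) = 0.208, P(X|Y=0) = (15/16, 1/16) → H(X|Y=0) = 0.337290
  Y=1: P(Y=1) = 0.636, P(X|Y=1) = (39/106, 67/106) → H(X|Y=1) = 0.949065
  Y=2: P(Y=2) = 0.156, P(X|Y=2) = (5/6, 1/6) → H(X|Y=2) = 0.650022
H(X|Y) = 0.208·0.337290 + 0.636·0.949065 + 0.156·0.650022 = 0.77517 bits

I(X;Y) = H(X) - H(X|Y) = 0.98993 - 0.77517 = 0.2148 bits

Cross-check via I(X;Y) = H(X) + H(Y) - H(X,Y): computing H(Y) from the column sums and H(X,Y) from the 6 cells in the same way gives H(Y) = 1.30458 bits and H(X,Y) = 2.07974 bits, so
I(X;Y) = 0.98993 + 1.30458 - 2.07974 = 0.2148 bits ✓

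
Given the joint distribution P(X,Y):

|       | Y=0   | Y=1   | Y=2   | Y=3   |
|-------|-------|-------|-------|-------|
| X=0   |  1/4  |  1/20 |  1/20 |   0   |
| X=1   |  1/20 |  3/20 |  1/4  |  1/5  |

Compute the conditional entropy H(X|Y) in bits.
0.5523 bits

H(X|Y) = H(X,Y) - H(Y)

H(X,Y) = -Σ_{x,y} P(x,y) log₂ P(x,y). Per-cell terms -P(x,y)·log₂P(x,y):
  X=0: 0.500000, 0.216096, 0.216096, 0.000000
  X=1: 0.216096, 0.410545, 0.500000, 0.464386
  (cells with P = 0 contribute 0)
Sum of the 8 terms: H(X,Y) = 2.52322 bits

Marginal of Y (column sums):
  P(Y=0) = 1/4 + 1/20 = 3/10
  P(Y=1) = 1/20 + 3/20 = 1/5
  P(Y=2) = 1/20 + 1/4 = 3/10
  P(Y=3) = 0 + 1/5 = 1/5
H(Y) = -[(3/10)·log₂(3/10) + (1/5)·log₂(1/5) + (3/10)·log₂(3/10) + (1/5)·log₂(1/5)]
  = 0.521090 + 0.464386 + 0.521090 + 0.464386 = 1.97095 bits

H(X|Y) = H(X,Y) - H(Y) = 2.52322 - 1.97095 = 0.5523 bits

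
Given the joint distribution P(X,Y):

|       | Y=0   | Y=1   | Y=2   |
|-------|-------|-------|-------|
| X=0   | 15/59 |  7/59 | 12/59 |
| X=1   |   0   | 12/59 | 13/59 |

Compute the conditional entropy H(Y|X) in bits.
1.2995 bits

H(Y|X) = H(X,Y) - H(X)

H(X,Y) = -Σ_{x,y} P(x,y) log₂ P(x,y). Per-cell terms -P(x,y)·log₂P(x,y):
  X=0: 0.5023, 0.3649, 0.4673
  X=1: 0.0000, 0.4673, 0.4808
  (cells with P = 0 contribute 0)
Sum of the 6 terms: H(X,Y) = 2.2826 bits

Marginal of X (row sums):
  P(X=0) = 15/59 + 7/59 + 12/59 = 34/59
  P(X=1) = 0 + 12/59 + 13/59 = 25/59
H(X) = -[(34/59)·log₂(34/59) + (25/59)·log₂(25/59)]
  = 0.4582 + 0.5249 = 0.9831 bits

H(Y|X) = H(X,Y) - H(X) = 2.2826 - 0.9831 = 1.2995 bits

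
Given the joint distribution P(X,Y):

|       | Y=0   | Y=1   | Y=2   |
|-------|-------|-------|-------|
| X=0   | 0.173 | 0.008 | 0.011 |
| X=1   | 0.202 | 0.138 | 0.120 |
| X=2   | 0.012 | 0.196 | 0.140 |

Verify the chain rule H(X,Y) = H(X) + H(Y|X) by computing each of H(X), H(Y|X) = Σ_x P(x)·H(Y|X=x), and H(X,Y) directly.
H(X) = 1.5024 bits, H(Y|X) = 1.2248 bits, H(X,Y) = 2.7272 bits

Marginal of X (row sums):
  P(X=0) = 0.173 + 0.008 + 0.011 = 0.192
  P(X=1) = 0.202 + 0.138 + 0.120 = 0.460
  P(X=2) = 0.012 + 0.196 + 0.140 = 0.348
H(X) = -[0.192·log₂(0.192) + 0.460·log₂(0.460) + 0.348·log₂(0.348)]
  = 0.45712 + 0.51534 + 0.52995 = 1.5024 bits

H(Y|X) = Σ_x P(x)·H(Y|X=x):
  X=0: P(X=0) = 0.192, P(Y|X=0) = (173/192, 1/24, 11/192) → H(Y|X=0) = 0.56286
  X=1: P(X=1) = 0.460, P(Y|X=1) = (101/230, 3/10, 6/23) → H(Y|X=1) = 1.54818
  X=2: P(X=2) = 0.348, P(Y|X=2) = (1/29, 49/87, 35/87) → H(Y|X=2) = 1.16248
H(Y|X) = 0.192·0.56286 + 0.460·1.54818 + 0.348·1.16248 = 1.2248 bits

H(X,Y) = -Σ_{x,y} P(x,y) log₂ P(x,y). Per-cell terms -P(x,y)·log₂P(x,y):
  X=0: 0.43789, 0.05573, 0.07157
  X=1: 0.46613, 0.39430, 0.36707
  X=2: 0.07657, 0.46081, 0.39711
Sum of the 9 terms: H(X,Y) = 2.7272 bits

Chain rule check:
  H(X) + H(Y|X) = 1.5024 + 1.2248 = 2.7272 bits
  H(X,Y) = 2.7272 bits
✓ Chain rule verified.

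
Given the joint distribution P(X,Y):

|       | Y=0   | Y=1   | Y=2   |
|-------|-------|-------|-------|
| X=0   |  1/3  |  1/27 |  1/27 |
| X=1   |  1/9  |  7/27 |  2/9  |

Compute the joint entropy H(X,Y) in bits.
2.2199 bits

H(X,Y) = -Σ_{x,y} P(x,y) log₂ P(x,y). Per-cell terms -P(x,y)·log₂P(x,y):
  X=0: 0.52832, 0.17611, 0.17611
  X=1: 0.35221, 0.50492, 0.48221
Sum of the 6 terms: H(X,Y) = 2.2199 bits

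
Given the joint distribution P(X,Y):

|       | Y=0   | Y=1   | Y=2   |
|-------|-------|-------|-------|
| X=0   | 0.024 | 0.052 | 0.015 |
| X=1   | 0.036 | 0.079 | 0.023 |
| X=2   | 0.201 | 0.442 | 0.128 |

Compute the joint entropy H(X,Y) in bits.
2.3944 bits

H(X,Y) = -Σ_{x,y} P(x,y) log₂ P(x,y). Per-cell terms -P(x,y)·log₂P(x,y):
  X=0: 0.12914, 0.22180, 0.09088
  X=1: 0.17265, 0.28930, 0.12517
  X=2: 0.46526, 0.52062, 0.37962
Sum of the 9 terms: H(X,Y) = 2.3944 bits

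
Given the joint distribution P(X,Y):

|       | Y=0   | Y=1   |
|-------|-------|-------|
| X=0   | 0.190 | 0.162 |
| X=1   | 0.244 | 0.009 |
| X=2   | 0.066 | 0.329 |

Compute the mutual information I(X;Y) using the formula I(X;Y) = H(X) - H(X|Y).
0.3364 bits

I(X;Y) = H(X) - H(X|Y)

Marginal of X (row sums):
  P(X=0) = 0.190 + 0.162 = 0.352
  P(X=1) = 0.244 + 0.009 = 0.253
  P(X=2) = 0.066 + 0.329 = 0.395
H(X) = -[0.352·log₂(0.352) + 0.253·log₂(0.253) + 0.395·log₂(0.395)]
  = 0.53024 + 0.50165 + 0.52933 = 1.5612 bits

Marginal of Y (column sums):
  P(Y=0) = 0.190 + 0.244 + 0.066 = 0.500
  P(Y=1) = 0.162 + 0.009 + 0.329 = 0.500
H(X|Y) = Σ_y P(y)·H(X|Y=y):
  Y=0: P(Y=0) = 0.500, P(X|Y=0) = (19/50, 61/125, 33/250) → H(X|Y=0) = 1.42118
  Y=1: P(Y=1) = 0.500, P(X|Y=1) = (81/250, 9/500, 329/500) → H(X|Y=1) = 1.02846
H(X|Y) = 0.500·1.42118 + 0.500·1.02846 = 1.2248 bits

I(X;Y) = H(X) - H(X|Y) = 1.5612 - 1.2248 = 0.3364 bits

Cross-check via I(X;Y) = H(X) + H(Y) - H(X,Y): computing H(Y) from the column sums and H(X,Y) from the 6 cells in the same way gives H(Y) = 1.0000 bits and H(X,Y) = 2.2248 bits, so
I(X;Y) = 1.5612 + 1.0000 - 2.2248 = 0.3364 bits ✓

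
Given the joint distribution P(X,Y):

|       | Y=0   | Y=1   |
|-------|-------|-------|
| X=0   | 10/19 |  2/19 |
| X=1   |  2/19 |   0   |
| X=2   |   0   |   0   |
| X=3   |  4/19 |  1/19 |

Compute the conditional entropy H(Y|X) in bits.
0.6005 bits

H(Y|X) = H(X,Y) - H(X)

H(X,Y) = -Σ_{x,y} P(x,y) log₂ P(x,y). Per-cell terms -P(x,y)·log₂P(x,y):
  X=0: 0.487368, 0.341887
  X=1: 0.341887, 0.000000
  X=2: 0.000000, 0.000000
  X=3: 0.473248, 0.223575
  (cells with P = 0 contribute 0)
Sum of the 8 terms: H(X,Y) = 1.867965 bits

Marginal of X (row sums):
  P(X=0) = 10/19 + 2/19 = 12/19
  P(X=1) = 2/19 + 0 = 2/19
  P(X=2) = 0 + 0 = 0
  P(X=3) = 4/19 + 1/19 = 5/19
H(X) = -[(12/19)·log₂(12/19) + (2/19)·log₂(2/19) + (5/19)·log₂(5/19)]   (outcomes with P = 0 contribute 0)
  = 0.418715 + 0.341887 + 0.506842 = 1.267444 bits

H(Y|X) = H(X,Y) - H(X) = 1.867965 - 1.267444 = 0.6005 bits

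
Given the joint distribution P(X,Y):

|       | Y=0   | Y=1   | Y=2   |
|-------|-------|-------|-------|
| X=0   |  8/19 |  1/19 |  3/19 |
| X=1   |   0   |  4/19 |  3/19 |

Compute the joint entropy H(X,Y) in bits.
2.0632 bits

H(X,Y) = -Σ_{x,y} P(x,y) log₂ P(x,y). Per-cell terms -P(x,y)·log₂P(x,y):
  X=0: 0.5254, 0.2236, 0.4205
  X=1: 0.0000, 0.4732, 0.4205
  (cells with P = 0 contribute 0)
Sum of the 6 terms: H(X,Y) = 2.0632 bits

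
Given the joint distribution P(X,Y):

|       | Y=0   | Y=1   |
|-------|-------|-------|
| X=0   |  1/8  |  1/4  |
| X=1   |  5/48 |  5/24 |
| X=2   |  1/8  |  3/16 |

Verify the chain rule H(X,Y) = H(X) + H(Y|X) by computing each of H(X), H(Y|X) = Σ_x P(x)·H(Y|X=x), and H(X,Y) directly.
H(X) = 1.5794 bits, H(Y|X) = 0.9348 bits, H(X,Y) = 2.5142 bits

Marginal of X (row sums):
  P(X=0) = 1/8 + 1/4 = 3/8
  P(X=1) = 5/48 + 5/24 = 5/16
  P(X=2) = 1/8 + 3/16 = 5/16
H(X) = -[(3/8)·log₂(3/8) + (5/16)·log₂(5/16) + (5/16)·log₂(5/16)]
  = 0.5306 + 0.5244 + 0.5244 = 1.5794 bits

H(Y|X) = Σ_x P(x)·H(Y|X=x):
  X=0: P(X=0) = 3/8, P(Y|X=0) = (1/3, 2/3) → H(Y|X=0) = 0.9183
  X=1: P(X=1) = 5/16, P(Y|X=1) = (1/3, 2/3) → H(Y|X=1) = 0.9183
  X=2: P(X=2) = 5/16, P(Y|X=2) = (2/5, 3/5) → H(Y|X=2) = 0.9710
H(Y|X) = (3/8)·0.9183 + (5/16)·0.9183 + (5/16)·0.9710 = 0.9348 bits

H(X,Y) = -Σ_{x,y} P(x,y) log₂ P(x,y). Per-cell terms -P(x,y)·log₂P(x,y):
  X=0: 0.3750, 0.5000
  X=1: 0.3399, 0.4715
  X=2: 0.3750, 0.4528
Sum of the 6 terms: H(X,Y) = 2.5142 bits

Chain rule check:
  H(X) + H(Y|X) = 1.5794 + 0.9348 = 2.5142 bits
  H(X,Y) = 2.5142 bits
✓ Chain rule verified.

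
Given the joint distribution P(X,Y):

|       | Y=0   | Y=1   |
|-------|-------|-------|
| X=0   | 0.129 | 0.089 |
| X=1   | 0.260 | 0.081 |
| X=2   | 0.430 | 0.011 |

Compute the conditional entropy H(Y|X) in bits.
0.5566 bits

H(Y|X) = H(X,Y) - H(X)

H(X,Y) = -Σ_{x,y} P(x,y) log₂ P(x,y). Per-cell terms -P(x,y)·log₂P(x,y):
  X=0: 0.381138, 0.310615
  X=1: 0.505288, 0.293701
  X=2: 0.523564, 0.071570
Sum of the 6 terms: H(X,Y) = 2.08588 bits

Marginal of X (row sums):
  P(X=0) = 0.129 + 0.089 = 0.218
  P(X=1) = 0.260 + 0.081 = 0.341
  P(X=2) = 0.430 + 0.011 = 0.441
H(X) = -[0.218·log₂(0.218) + 0.341·log₂(0.341) + 0.441·log₂(0.441)]
  = 0.479077 + 0.529285 + 0.520887 = 1.52925 bits

H(Y|X) = H(X,Y) - H(X) = 2.08588 - 1.52925 = 0.5566 bits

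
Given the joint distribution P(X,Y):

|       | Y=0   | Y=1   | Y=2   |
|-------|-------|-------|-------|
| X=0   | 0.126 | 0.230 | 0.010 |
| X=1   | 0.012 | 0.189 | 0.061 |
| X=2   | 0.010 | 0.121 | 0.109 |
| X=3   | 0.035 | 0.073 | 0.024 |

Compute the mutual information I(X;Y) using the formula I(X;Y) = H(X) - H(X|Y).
0.2004 bits

I(X;Y) = H(X) - H(X|Y)

Marginal of X (row sums):
  P(X=0) = 0.126 + 0.230 + 0.010 = 0.366
  P(X=1) = 0.012 + 0.189 + 0.061 = 0.262
  P(X=2) = 0.010 + 0.121 + 0.109 = 0.240
  P(X=3) = 0.035 + 0.073 + 0.024 = 0.132
H(X) = -[0.366·log₂(0.366) + 0.262·log₂(0.262) + 0.240·log₂(0.240) + 0.132·log₂(0.132)]
  = 0.530731 + 0.506279 + 0.494134 + 0.385624 = 1.91677 bits

Marginal of Y (column sums):
  P(Y=0) = 0.126 + 0.012 + 0.010 + 0.035 = 0.183
  P(Y=1) = 0.230 + 0.189 + 0.121 + 0.073 = 0.613
  P(Y=2) = 0.010 + 0.061 + 0.109 + 0.024 = 0.204
H(X|Y) = Σ_y P(y)·H(X|Y=y):
  Y=0: P(Y=0) = 0.183, P(X|Y=0) = (42/61, 4/61, 10/183, 35/183) → H(X|Y=0) = 1.314055
  Y=1: P(Y=1) = 0.613, P(X|Y=1) = (230/613, 189/613, 121/613, 73/613) → H(X|Y=1) = 1.881658
  Y=2: P(Y=2) = 0.204, P(X|Y=2) = (5/102, 61/204, 109/204, 2/17) → H(X|Y=2) = 1.580438
H(X|Y) = 0.183·1.314055 + 0.613·1.881658 + 0.204·1.580438 = 1.71634 bits

I(X;Y) = H(X) - H(X|Y) = 1.91677 - 1.71634 = 0.2004 bits

Cross-check via I(X;Y) = H(X) + H(Y) - H(X,Y): computing H(Y) from the column sums and H(X,Y) from the 12 cells in the same way gives H(Y) = 1.34901 bits and H(X,Y) = 3.06535 bits, so
I(X;Y) = 1.91677 + 1.34901 - 3.06535 = 0.2004 bits ✓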